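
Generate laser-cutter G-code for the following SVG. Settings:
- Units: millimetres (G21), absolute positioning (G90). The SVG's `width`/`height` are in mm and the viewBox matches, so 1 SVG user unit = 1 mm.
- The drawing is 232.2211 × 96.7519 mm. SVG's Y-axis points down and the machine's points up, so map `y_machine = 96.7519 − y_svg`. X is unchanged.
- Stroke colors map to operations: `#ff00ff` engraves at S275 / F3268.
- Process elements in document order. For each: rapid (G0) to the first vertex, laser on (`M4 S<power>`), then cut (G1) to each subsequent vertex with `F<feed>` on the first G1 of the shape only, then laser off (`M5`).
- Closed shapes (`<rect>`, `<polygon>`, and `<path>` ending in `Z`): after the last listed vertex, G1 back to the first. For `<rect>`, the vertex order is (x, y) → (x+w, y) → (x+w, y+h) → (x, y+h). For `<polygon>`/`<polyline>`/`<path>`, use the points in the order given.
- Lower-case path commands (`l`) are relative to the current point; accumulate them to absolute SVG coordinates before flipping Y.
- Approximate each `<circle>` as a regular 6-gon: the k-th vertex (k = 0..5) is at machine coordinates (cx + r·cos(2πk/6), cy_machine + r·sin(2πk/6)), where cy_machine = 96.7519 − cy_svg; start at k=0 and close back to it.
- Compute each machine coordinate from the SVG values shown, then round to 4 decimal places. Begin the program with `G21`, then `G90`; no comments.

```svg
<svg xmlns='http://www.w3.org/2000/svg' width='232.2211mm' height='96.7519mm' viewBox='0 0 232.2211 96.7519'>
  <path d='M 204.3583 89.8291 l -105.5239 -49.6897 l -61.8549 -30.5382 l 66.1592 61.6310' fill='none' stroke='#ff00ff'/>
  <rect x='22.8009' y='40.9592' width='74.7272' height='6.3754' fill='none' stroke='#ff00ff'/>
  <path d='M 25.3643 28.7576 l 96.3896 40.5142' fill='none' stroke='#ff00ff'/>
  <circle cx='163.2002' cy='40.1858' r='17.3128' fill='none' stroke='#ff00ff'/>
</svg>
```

G21
G90
G0 X204.3583 Y6.9228
M4 S275
G1 X98.8344 Y56.6125 F3268
G1 X36.9795 Y87.1507
G1 X103.1387 Y25.5197
M5
G0 X22.8009 Y55.7927
M4 S275
G1 X97.5281 Y55.7927 F3268
G1 X97.5281 Y49.4173
G1 X22.8009 Y49.4173
G1 X22.8009 Y55.7927
M5
G0 X25.3643 Y67.9943
M4 S275
G1 X121.7539 Y27.4801 F3268
M5
G0 X180.5130 Y56.5661
M4 S275
G1 X171.8566 Y71.5594 F3268
G1 X154.5438 Y71.5594
G1 X145.8874 Y56.5661
G1 X154.5438 Y41.5728
G1 X171.8566 Y41.5728
G1 X180.5130 Y56.5661
M5

viewBox `0 0 232.2211 96.7519` with mm width/height → 1 unit = 1 mm. Flip: y_m = 96.7519 − y_svg.

**Shape 1** — `<path>` open polyline, stroke `#ff00ff` → engrave (S275, F3268). Machine vertices: (204.3583,6.9228) → (98.8344,56.6125) → (36.9795,87.1507) → (103.1387,25.5197). Open path.

**Shape 2** — `<rect>` rectangle, stroke `#ff00ff` → engrave (S275, F3268). Machine vertices: (22.8009,55.7927) → (97.5281,55.7927) → (97.5281,49.4173) → (22.8009,49.4173) → (22.8009,55.7927). Closed: final G1 returns to the first vertex.

**Shape 3** — `<path>` line segment, stroke `#ff00ff` → engrave (S275, F3268). Machine vertices: (25.3643,67.9943) → (121.7539,27.4801). Open path.

**Shape 4** — `<circle>` circle, stroke `#ff00ff` → engrave (S275, F3268). Machine vertices: (180.5130,56.5661) → (171.8566,71.5594) → (154.5438,71.5594) → (145.8874,56.5661) → (154.5438,41.5728) → (171.8566,41.5728) → (180.5130,56.5661). Closed: final G1 returns to the first vertex.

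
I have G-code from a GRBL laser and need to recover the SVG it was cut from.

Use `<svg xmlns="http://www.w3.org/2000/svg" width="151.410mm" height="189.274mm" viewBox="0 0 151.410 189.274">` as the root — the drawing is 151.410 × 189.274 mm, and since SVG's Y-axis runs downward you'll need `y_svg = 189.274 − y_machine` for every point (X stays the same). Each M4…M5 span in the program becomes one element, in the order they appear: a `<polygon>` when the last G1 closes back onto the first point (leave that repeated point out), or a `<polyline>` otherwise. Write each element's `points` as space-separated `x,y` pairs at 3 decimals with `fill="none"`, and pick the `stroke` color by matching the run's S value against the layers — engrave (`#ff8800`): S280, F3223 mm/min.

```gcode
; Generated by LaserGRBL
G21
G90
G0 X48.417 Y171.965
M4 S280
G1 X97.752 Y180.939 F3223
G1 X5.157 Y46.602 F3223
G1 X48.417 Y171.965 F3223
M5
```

<svg xmlns="http://www.w3.org/2000/svg" width="151.410mm" height="189.274mm" viewBox="0 0 151.410 189.274">
  <polygon points="48.417,17.309 97.752,8.335 5.157,142.672" fill="none" stroke="#ff8800"/>
</svg>

Each laser-on run becomes one SVG element. Flip Y back into SVG space with y_svg = 189.274 − y_machine. Every run uses S280, so all elements get stroke `#ff8800` (engrave).

Run 1: The run returns to its start, so emit a `<polygon>` with points (Y-flipped): 48.417,17.309 97.752,8.335 5.157,142.672.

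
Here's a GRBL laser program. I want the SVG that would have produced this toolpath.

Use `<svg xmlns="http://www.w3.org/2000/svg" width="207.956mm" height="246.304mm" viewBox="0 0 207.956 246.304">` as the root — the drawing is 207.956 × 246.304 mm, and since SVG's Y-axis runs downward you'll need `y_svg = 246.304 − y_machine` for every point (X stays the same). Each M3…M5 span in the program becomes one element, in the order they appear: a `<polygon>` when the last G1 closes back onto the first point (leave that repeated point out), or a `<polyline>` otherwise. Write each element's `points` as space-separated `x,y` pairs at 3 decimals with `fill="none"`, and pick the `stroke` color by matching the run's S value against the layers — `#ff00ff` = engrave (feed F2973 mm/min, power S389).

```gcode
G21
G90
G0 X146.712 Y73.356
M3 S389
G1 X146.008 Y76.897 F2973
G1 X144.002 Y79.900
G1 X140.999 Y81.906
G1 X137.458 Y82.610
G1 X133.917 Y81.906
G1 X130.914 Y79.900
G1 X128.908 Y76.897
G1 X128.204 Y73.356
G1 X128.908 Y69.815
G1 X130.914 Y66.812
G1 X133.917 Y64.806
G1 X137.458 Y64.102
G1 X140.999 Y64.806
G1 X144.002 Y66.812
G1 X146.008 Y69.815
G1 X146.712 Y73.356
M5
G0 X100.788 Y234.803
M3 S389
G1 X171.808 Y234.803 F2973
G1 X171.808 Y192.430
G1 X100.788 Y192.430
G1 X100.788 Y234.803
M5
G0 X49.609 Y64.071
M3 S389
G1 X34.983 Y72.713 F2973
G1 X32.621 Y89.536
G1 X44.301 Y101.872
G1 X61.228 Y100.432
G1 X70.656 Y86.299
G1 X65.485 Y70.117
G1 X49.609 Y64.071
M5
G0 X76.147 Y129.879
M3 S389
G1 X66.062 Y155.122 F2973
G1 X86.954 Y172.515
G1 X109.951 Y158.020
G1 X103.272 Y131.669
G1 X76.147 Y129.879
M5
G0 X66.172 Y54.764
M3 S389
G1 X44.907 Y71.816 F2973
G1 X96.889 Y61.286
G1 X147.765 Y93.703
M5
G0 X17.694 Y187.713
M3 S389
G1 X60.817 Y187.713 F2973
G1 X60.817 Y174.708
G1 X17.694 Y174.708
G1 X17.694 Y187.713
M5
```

<svg xmlns="http://www.w3.org/2000/svg" width="207.956mm" height="246.304mm" viewBox="0 0 207.956 246.304">
  <polygon points="146.712,172.948 146.008,169.407 144.002,166.404 140.999,164.398 137.458,163.694 133.917,164.398 130.914,166.404 128.908,169.407 128.204,172.948 128.908,176.489 130.914,179.492 133.917,181.498 137.458,182.202 140.999,181.498 144.002,179.492 146.008,176.489" fill="none" stroke="#ff00ff"/>
  <polygon points="100.788,11.501 171.808,11.501 171.808,53.874 100.788,53.874" fill="none" stroke="#ff00ff"/>
  <polygon points="49.609,182.233 34.983,173.591 32.621,156.768 44.301,144.432 61.228,145.872 70.656,160.005 65.485,176.187" fill="none" stroke="#ff00ff"/>
  <polygon points="76.147,116.425 66.062,91.182 86.954,73.789 109.951,88.284 103.272,114.635" fill="none" stroke="#ff00ff"/>
  <polyline points="66.172,191.540 44.907,174.488 96.889,185.018 147.765,152.601" fill="none" stroke="#ff00ff"/>
  <polygon points="17.694,58.591 60.817,58.591 60.817,71.596 17.694,71.596" fill="none" stroke="#ff00ff"/>
</svg>

Machine Y-up, SVG Y-down with viewBox height 246.304, so y_svg = 246.304 − y_machine; X carries over. Every run uses S389, so all elements get stroke `#ff00ff` (engrave).

Run 1: The run returns to its start, so emit a `<polygon>` with points (Y-flipped): 146.712,172.948 146.008,169.407 144.002,166.404 140.999,164.398 137.458,163.694 133.917,164.398 130.914,166.404 128.908,169.407 128.204,172.948 128.908,176.489 130.914,179.492 133.917,181.498 137.458,182.202 140.999,181.498 144.002,179.492 146.008,176.489.

Run 2: The run returns to its start, so emit a `<polygon>` with points (Y-flipped): 100.788,11.501 171.808,11.501 171.808,53.874 100.788,53.874.

Run 3: The run returns to its start, so emit a `<polygon>` with points (Y-flipped): 49.609,182.233 34.983,173.591 32.621,156.768 44.301,144.432 61.228,145.872 70.656,160.005 65.485,176.187.

Run 4: The run returns to its start, so emit a `<polygon>` with points (Y-flipped): 76.147,116.425 66.062,91.182 86.954,73.789 109.951,88.284 103.272,114.635.

Run 5: The run is open, so emit a `<polyline>` with points (Y-flipped): 66.172,191.540 44.907,174.488 96.889,185.018 147.765,152.601.

Run 6: The run returns to its start, so emit a `<polygon>` with points (Y-flipped): 17.694,58.591 60.817,58.591 60.817,71.596 17.694,71.596.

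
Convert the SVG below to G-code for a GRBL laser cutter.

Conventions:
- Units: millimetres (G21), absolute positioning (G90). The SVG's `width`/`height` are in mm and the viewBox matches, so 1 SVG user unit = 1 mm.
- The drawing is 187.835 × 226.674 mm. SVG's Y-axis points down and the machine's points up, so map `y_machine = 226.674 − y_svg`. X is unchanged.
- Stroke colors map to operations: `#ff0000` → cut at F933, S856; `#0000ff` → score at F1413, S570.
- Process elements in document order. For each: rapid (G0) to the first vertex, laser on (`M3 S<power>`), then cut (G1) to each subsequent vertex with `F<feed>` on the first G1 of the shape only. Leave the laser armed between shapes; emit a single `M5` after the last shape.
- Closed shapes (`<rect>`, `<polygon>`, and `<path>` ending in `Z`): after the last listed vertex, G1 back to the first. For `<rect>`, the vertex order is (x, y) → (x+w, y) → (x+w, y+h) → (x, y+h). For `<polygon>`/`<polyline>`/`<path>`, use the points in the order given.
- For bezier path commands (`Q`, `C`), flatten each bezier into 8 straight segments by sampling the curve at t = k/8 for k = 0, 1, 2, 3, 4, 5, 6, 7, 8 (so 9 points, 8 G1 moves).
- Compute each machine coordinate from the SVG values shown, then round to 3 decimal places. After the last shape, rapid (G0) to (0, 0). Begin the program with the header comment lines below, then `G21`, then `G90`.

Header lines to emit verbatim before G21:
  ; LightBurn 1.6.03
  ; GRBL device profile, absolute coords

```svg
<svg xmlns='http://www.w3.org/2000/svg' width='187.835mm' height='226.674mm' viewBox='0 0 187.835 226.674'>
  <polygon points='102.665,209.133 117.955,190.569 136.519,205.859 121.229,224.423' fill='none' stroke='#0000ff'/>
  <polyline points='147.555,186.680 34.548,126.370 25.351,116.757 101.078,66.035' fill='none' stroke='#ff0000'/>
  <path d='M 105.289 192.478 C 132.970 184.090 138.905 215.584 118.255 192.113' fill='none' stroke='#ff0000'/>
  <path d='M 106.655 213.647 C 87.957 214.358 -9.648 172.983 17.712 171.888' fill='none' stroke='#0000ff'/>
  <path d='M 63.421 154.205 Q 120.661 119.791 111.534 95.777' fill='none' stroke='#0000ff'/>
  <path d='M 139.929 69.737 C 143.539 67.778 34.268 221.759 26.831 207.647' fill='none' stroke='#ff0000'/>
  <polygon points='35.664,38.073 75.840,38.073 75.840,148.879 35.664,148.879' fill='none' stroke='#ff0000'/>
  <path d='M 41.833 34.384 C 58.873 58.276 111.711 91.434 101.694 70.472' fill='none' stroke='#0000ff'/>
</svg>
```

1 u = 1 mm; y_m = 226.674 − y.

[1] `<polygon>` regular polygon, #0000ff→score S570 F1413: (102.665,17.541) → (117.955,36.105) → (136.519,20.815) → (121.229,2.251) → (102.665,17.541) (closed)

[2] `<polyline>` open polyline, #ff0000→cut S856 F933: (147.555,39.994) → (34.548,100.304) → (25.351,109.917) → (101.078,160.639)

[3] `<path>` cubic bezier, #ff0000→cut S856 F933: (105.289,34.196) → (114.641,35.657) → (121.897,34.491) → (127.001,31.809) → (129.896,28.722) → (130.526,26.343) → (128.833,25.782) → (124.762,28.151) → (118.255,34.561)

[4] `<path>` cubic bezier, #0000ff→score S570 F1413: (106.655,13.027) → (96.343,14.572) → (81.022,19.098) → (63.082,25.639) → (44.912,33.229) → (28.901,40.905) → (17.437,47.699) → (12.912,52.648) → (17.712,54.786)

[5] `<path>` quadratic bezier, #0000ff→score S570 F1413: (63.421,72.469) → (76.694,80.910) → (87.893,89.026) → (97.018,96.817) → (104.069,104.283) → (109.046,111.424) → (111.950,118.240) → (112.779,124.731) → (111.534,130.897)

[6] `<path>` cubic bezier, #ff0000→cut S856 F933: (139.929,156.937) → (136.411,150.995) → (124.826,134.231) → (107.691,110.441) → (87.523,83.425) → (66.836,56.978) → (48.148,34.897) → (33.974,20.981) → (26.831,19.027)

[7] `<polygon>` rectangle, #ff0000→cut S856 F933: (35.664,188.601) → (75.840,188.601) → (75.840,77.795) → (35.664,77.795) → (35.664,188.601) (closed)

[8] `<path>` cubic bezier, #0000ff→score S570 F1413: (41.833,192.290) → (49.708,183.020) → (59.784,173.624) → (70.903,164.845) → (81.910,157.426) → (91.649,152.109) → (98.963,149.638) → (102.697,150.754) → (101.694,156.202)

; LightBurn 1.6.03
; GRBL device profile, absolute coords
G21
G90
G0 X102.665 Y17.541
M3 S570
G1 X117.955 Y36.105 F1413
G1 X136.519 Y20.815
G1 X121.229 Y2.251
G1 X102.665 Y17.541
G0 X147.555 Y39.994
M3 S856
G1 X34.548 Y100.304 F933
G1 X25.351 Y109.917
G1 X101.078 Y160.639
G0 X105.289 Y34.196
M3 S856
G1 X114.641 Y35.657 F933
G1 X121.897 Y34.491
G1 X127.001 Y31.809
G1 X129.896 Y28.722
G1 X130.526 Y26.343
G1 X128.833 Y25.782
G1 X124.762 Y28.151
G1 X118.255 Y34.561
G0 X106.655 Y13.027
M3 S570
G1 X96.343 Y14.572 F1413
G1 X81.022 Y19.098
G1 X63.082 Y25.639
G1 X44.912 Y33.229
G1 X28.901 Y40.905
G1 X17.437 Y47.699
G1 X12.912 Y52.648
G1 X17.712 Y54.786
G0 X63.421 Y72.469
M3 S570
G1 X76.694 Y80.910 F1413
G1 X87.893 Y89.026
G1 X97.018 Y96.817
G1 X104.069 Y104.283
G1 X109.046 Y111.424
G1 X111.950 Y118.240
G1 X112.779 Y124.731
G1 X111.534 Y130.897
G0 X139.929 Y156.937
M3 S856
G1 X136.411 Y150.995 F933
G1 X124.826 Y134.231
G1 X107.691 Y110.441
G1 X87.523 Y83.425
G1 X66.836 Y56.978
G1 X48.148 Y34.897
G1 X33.974 Y20.981
G1 X26.831 Y19.027
G0 X35.664 Y188.601
M3 S856
G1 X75.840 Y188.601 F933
G1 X75.840 Y77.795
G1 X35.664 Y77.795
G1 X35.664 Y188.601
G0 X41.833 Y192.290
M3 S570
G1 X49.708 Y183.020 F1413
G1 X59.784 Y173.624
G1 X70.903 Y164.845
G1 X81.910 Y157.426
G1 X91.649 Y152.109
G1 X98.963 Y149.638
G1 X102.697 Y150.754
G1 X101.694 Y156.202
M5
G0 X0.000 Y0.000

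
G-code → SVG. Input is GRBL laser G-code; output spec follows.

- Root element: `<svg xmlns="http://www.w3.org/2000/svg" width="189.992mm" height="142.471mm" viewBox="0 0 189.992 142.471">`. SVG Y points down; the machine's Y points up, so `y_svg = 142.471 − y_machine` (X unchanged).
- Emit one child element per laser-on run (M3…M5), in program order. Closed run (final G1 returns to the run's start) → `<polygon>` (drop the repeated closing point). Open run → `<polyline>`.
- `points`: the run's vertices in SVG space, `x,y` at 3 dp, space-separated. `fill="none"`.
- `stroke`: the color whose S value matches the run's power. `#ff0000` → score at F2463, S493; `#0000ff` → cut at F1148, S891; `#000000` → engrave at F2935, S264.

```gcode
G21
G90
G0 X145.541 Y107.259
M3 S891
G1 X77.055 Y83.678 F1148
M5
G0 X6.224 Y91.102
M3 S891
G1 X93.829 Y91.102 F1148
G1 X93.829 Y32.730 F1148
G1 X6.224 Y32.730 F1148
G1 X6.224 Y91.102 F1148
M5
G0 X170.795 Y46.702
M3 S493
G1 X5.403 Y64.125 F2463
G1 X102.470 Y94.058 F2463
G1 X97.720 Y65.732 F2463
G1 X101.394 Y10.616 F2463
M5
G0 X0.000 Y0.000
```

<svg xmlns="http://www.w3.org/2000/svg" width="189.992mm" height="142.471mm" viewBox="0 0 189.992 142.471">
  <polyline points="145.541,35.212 77.055,58.793" fill="none" stroke="#0000ff"/>
  <polygon points="6.224,51.369 93.829,51.369 93.829,109.741 6.224,109.741" fill="none" stroke="#0000ff"/>
  <polyline points="170.795,95.769 5.403,78.346 102.470,48.413 97.720,76.739 101.394,131.855" fill="none" stroke="#ff0000"/>
</svg>

Each laser-on run becomes one SVG element. Flip Y back into SVG space with y_svg = 142.471 − y_machine.

Run 1: power S891 maps to stroke `#0000ff` (cut). The run is open, so emit a `<polyline>` with points (Y-flipped): 145.541,35.212 77.055,58.793.

Run 2: S891 ⇒ cut layer `#0000ff`. The run returns to its start, so emit a `<polygon>` with points (Y-flipped): 6.224,51.369 93.829,51.369 93.829,109.741 6.224,109.741.

Run 3: the run's S493 means `#ff0000` (score). The run is open, so emit a `<polyline>` with points (Y-flipped): 170.795,95.769 5.403,78.346 102.470,48.413 97.720,76.739 101.394,131.855.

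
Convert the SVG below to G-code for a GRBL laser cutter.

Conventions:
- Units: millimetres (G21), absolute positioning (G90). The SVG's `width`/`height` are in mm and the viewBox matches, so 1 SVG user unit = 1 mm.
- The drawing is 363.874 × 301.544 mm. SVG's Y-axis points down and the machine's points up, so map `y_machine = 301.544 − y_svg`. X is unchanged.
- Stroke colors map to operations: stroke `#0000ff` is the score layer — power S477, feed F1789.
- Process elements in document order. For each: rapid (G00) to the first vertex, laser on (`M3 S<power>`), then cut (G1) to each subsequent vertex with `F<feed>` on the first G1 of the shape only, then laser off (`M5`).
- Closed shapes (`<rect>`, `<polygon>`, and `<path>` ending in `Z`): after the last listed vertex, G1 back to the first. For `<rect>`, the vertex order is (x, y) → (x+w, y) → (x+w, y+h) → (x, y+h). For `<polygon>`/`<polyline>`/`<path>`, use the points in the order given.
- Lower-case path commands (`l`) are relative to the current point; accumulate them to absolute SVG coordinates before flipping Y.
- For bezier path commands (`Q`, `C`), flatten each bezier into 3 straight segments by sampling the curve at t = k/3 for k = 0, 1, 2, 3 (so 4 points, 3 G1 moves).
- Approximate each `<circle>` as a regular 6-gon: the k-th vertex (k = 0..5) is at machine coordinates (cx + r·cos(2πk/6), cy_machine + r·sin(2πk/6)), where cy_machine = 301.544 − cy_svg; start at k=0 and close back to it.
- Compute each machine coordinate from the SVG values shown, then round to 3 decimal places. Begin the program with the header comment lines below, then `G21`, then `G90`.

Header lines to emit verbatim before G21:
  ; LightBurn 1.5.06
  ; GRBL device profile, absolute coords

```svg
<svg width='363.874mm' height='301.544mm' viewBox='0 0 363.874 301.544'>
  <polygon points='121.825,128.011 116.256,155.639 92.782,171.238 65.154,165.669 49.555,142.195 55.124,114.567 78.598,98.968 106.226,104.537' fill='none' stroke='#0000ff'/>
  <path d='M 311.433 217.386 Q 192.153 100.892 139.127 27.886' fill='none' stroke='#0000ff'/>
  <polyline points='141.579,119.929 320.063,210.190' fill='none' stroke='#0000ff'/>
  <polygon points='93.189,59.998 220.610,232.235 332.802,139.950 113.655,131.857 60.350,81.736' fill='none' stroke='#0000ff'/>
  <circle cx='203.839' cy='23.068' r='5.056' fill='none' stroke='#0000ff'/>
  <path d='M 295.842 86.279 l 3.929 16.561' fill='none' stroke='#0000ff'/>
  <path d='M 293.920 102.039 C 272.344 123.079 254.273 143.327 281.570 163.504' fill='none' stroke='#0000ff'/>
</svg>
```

Since the viewBox matches the mm dimensions, user units are millimetres directly. The only transform is the Y-flip y_m = 301.544 − y_svg.

Shape 1 is a regular polygon drawn with `<polygon>`. Its stroke #0000ff means score at S477, F1789. After flipping Y the toolpath is (121.825,173.533) → (116.256,145.905) → (92.782,130.306) → (65.154,135.875) → (49.555,159.349) → (55.124,186.977) → (78.598,202.576) → (106.226,197.007) → (121.825,173.533), returning to the start.

Shape 2 is a quadratic bezier drawn with `<path>`. Its stroke #0000ff means score at S477, F1789. After flipping Y the toolpath is (311.433,84.158) → (239.275,156.989) → (181.839,220.155) → (139.127,273.658).

Shape 3 is a line segment drawn with `<polyline>`. Its stroke #0000ff means score at S477, F1789. After flipping Y the toolpath is (141.579,181.615) → (320.063,91.354).

Shape 4 is a closed polygon drawn with `<polygon>`. Its stroke #0000ff means score at S477, F1789. After flipping Y the toolpath is (93.189,241.546) → (220.610,69.309) → (332.802,161.594) → (113.655,169.687) → (60.350,219.808) → (93.189,241.546), returning to the start.

Shape 5 is a circle drawn with `<circle>`. Its stroke #0000ff means score at S477, F1789. After flipping Y the toolpath is (208.895,278.476) → (206.367,282.855) → (201.311,282.855) → (198.783,278.476) → (201.311,274.097) → (206.367,274.097) → (208.895,278.476), returning to the start.

Shape 6 is a line segment drawn with `<path>`. Its stroke #0000ff means score at S477, F1789. After flipping Y the toolpath is (295.842,215.265) → (299.771,198.704).

Shape 7 is a cubic bezier drawn with `<path>`. Its stroke #0000ff means score at S477, F1789. After flipping Y the toolpath is (293.920,199.505) → (275.063,178.702) → (267.845,158.267) → (281.570,138.040).

; LightBurn 1.5.06
; GRBL device profile, absolute coords
G21
G90
G00 X121.825 Y173.533
M3 S477
G1 X116.256 Y145.905 F1789
G1 X92.782 Y130.306
G1 X65.154 Y135.875
G1 X49.555 Y159.349
G1 X55.124 Y186.977
G1 X78.598 Y202.576
G1 X106.226 Y197.007
G1 X121.825 Y173.533
M5
G00 X311.433 Y84.158
M3 S477
G1 X239.275 Y156.989 F1789
G1 X181.839 Y220.155
G1 X139.127 Y273.658
M5
G00 X141.579 Y181.615
M3 S477
G1 X320.063 Y91.354 F1789
M5
G00 X93.189 Y241.546
M3 S477
G1 X220.610 Y69.309 F1789
G1 X332.802 Y161.594
G1 X113.655 Y169.687
G1 X60.350 Y219.808
G1 X93.189 Y241.546
M5
G00 X208.895 Y278.476
M3 S477
G1 X206.367 Y282.855 F1789
G1 X201.311 Y282.855
G1 X198.783 Y278.476
G1 X201.311 Y274.097
G1 X206.367 Y274.097
G1 X208.895 Y278.476
M5
G00 X295.842 Y215.265
M3 S477
G1 X299.771 Y198.704 F1789
M5
G00 X293.920 Y199.505
M3 S477
G1 X275.063 Y178.702 F1789
G1 X267.845 Y158.267
G1 X281.570 Y138.040
M5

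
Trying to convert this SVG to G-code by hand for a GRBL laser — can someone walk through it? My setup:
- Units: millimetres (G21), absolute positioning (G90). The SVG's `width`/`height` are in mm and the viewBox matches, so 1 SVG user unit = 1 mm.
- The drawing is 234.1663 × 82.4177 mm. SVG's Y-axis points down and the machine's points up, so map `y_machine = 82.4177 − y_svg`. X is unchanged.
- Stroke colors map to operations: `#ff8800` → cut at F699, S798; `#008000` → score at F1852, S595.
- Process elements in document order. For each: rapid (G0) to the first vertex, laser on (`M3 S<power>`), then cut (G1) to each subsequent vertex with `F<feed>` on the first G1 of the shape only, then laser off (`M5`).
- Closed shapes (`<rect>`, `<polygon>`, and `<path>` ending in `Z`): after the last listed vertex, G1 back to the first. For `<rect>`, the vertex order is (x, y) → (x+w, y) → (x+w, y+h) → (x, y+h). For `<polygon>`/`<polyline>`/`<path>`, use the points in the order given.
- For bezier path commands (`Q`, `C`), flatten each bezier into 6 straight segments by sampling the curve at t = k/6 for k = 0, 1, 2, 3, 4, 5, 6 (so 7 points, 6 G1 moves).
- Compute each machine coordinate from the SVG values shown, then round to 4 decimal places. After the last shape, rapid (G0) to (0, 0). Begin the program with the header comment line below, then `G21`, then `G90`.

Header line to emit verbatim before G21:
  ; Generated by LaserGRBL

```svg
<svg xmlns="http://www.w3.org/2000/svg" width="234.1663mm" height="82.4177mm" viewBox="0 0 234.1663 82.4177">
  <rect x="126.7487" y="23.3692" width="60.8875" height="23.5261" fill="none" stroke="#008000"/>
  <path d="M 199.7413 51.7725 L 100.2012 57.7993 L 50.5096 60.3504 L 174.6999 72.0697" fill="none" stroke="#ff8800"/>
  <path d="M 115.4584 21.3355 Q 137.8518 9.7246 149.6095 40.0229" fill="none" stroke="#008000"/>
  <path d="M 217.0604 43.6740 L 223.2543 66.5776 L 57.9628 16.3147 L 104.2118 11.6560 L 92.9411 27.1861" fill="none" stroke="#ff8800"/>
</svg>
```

; Generated by LaserGRBL
G21
G90
G0 X126.7487 Y59.0485
M3 S595
G1 X187.6362 Y59.0485 F1852
G1 X187.6362 Y35.5224
G1 X126.7487 Y35.5224
G1 X126.7487 Y59.0485
M5
G0 X199.7413 Y30.6452
M3 S798
G1 X100.2012 Y24.6184 F699
G1 X50.5096 Y22.0673
G1 X174.6999 Y10.3480
M5
G0 X115.4584 Y61.0822
M3 S595
G1 X122.6274 Y63.7884 F1852
G1 X129.2056 Y64.1662
G1 X135.1929 Y62.2158
G1 X140.5893 Y57.9371
G1 X145.3948 Y51.3301
G1 X149.6095 Y42.3948
M5
G0 X217.0604 Y38.7437
M3 S798
G1 X223.2543 Y15.8401 F699
G1 X57.9628 Y66.1030
G1 X104.2118 Y70.7617
G1 X92.9411 Y55.2316
M5
G0 X0.0000 Y0.0000

viewBox `0 0 234.1663 82.4177` with mm width/height → 1 unit = 1 mm. Flip: y_m = 82.4177 − y_svg.

**Shape 1** — `<rect>` rectangle, stroke `#008000` → score (S595, F1852). Machine vertices: (126.7487,59.0485) → (187.6362,59.0485) → (187.6362,35.5224) → (126.7487,35.5224) → (126.7487,59.0485). Closed: final G1 returns to the first vertex.

**Shape 2** — `<path>` open polyline, stroke `#ff8800` → cut (S798, F699). Machine vertices: (199.7413,30.6452) → (100.2012,24.6184) → (50.5096,22.0673) → (174.6999,10.3480). Open path.

**Shape 3** — `<path>` quadratic bezier, stroke `#008000` → score (S595, F1852). Control points (SVG): P0=(115.4584,21.3355), P1=(137.8518,9.7246), P2=(149.6095,40.0229); sampled at t=k/6. Machine vertices: (115.4584,61.0822) → (122.6274,63.7884) → (129.2056,64.1662) → (135.1929,62.2158) → (140.5893,57.9371) → (145.3948,51.3301) → (149.6095,42.3948). Open path.

**Shape 4** — `<path>` open polyline, stroke `#ff8800` → cut (S798, F699). Machine vertices: (217.0604,38.7437) → (223.2543,15.8401) → (57.9628,66.1030) → (104.2118,70.7617) → (92.9411,55.2316). Open path.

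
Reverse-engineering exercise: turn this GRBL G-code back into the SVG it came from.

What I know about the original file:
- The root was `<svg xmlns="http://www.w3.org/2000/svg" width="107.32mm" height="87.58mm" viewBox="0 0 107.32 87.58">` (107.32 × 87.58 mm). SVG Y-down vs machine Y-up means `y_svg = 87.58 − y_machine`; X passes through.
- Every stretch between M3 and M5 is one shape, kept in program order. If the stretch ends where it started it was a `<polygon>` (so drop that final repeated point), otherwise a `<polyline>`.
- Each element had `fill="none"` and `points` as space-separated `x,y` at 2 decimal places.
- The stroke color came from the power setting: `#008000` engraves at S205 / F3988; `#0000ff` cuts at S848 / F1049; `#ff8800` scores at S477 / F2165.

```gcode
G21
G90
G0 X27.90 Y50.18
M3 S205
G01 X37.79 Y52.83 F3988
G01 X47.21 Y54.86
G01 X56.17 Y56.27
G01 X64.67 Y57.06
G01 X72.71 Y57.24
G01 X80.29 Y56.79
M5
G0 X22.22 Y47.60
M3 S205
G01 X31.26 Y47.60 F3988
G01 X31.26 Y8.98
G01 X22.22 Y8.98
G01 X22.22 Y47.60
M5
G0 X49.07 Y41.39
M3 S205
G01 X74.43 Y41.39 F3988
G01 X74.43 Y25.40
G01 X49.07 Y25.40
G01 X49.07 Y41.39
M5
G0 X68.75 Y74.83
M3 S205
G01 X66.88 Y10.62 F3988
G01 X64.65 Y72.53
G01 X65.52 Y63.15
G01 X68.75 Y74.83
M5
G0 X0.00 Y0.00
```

Machine Y-up, SVG Y-down with viewBox height 87.58, so y_svg = 87.58 − y_machine; X carries over. Every run uses S205, so all elements get stroke `#008000` (engrave).

Run 1: The run is open, so emit a `<polyline>` with points (Y-flipped): 27.90,37.40 37.79,34.75 47.21,32.72 56.17,31.31 64.67,30.52 72.71,30.34 80.29,30.79.

Run 2: The run returns to its start, so emit a `<polygon>` with points (Y-flipped): 22.22,39.98 31.26,39.98 31.26,78.60 22.22,78.60.

Run 3: The run returns to its start, so emit a `<polygon>` with points (Y-flipped): 49.07,46.19 74.43,46.19 74.43,62.18 49.07,62.18.

Run 4: The run returns to its start, so emit a `<polygon>` with points (Y-flipped): 68.75,12.75 66.88,76.96 64.65,15.05 65.52,24.43.

<svg xmlns="http://www.w3.org/2000/svg" width="107.32mm" height="87.58mm" viewBox="0 0 107.32 87.58">
  <polyline points="27.90,37.40 37.79,34.75 47.21,32.72 56.17,31.31 64.67,30.52 72.71,30.34 80.29,30.79" fill="none" stroke="#008000"/>
  <polygon points="22.22,39.98 31.26,39.98 31.26,78.60 22.22,78.60" fill="none" stroke="#008000"/>
  <polygon points="49.07,46.19 74.43,46.19 74.43,62.18 49.07,62.18" fill="none" stroke="#008000"/>
  <polygon points="68.75,12.75 66.88,76.96 64.65,15.05 65.52,24.43" fill="none" stroke="#008000"/>
</svg>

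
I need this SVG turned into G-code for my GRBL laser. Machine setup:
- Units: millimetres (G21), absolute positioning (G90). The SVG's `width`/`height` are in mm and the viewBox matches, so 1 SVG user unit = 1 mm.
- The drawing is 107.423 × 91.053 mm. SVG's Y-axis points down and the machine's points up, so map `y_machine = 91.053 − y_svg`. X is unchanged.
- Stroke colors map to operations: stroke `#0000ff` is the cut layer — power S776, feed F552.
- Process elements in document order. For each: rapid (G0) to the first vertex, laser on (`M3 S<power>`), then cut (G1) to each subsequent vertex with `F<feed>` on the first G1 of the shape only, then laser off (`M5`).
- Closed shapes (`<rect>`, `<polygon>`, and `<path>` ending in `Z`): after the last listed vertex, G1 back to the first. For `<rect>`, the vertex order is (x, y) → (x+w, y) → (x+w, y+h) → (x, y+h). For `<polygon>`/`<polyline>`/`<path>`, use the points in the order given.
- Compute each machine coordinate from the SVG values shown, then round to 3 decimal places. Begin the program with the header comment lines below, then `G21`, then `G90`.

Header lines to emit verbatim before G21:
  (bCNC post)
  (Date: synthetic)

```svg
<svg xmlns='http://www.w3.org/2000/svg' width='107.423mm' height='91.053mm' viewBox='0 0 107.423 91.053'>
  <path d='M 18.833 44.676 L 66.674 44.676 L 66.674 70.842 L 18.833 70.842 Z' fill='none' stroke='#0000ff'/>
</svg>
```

(bCNC post)
(Date: synthetic)
G21
G90
G0 X18.833 Y46.377
M3 S776
G1 X66.674 Y46.377 F552
G1 X66.674 Y20.211
G1 X18.833 Y20.211
G1 X18.833 Y46.377
M5

1 u = 1 mm; y_m = 91.053 − y.

[1] `<path>` rectangle, #0000ff→cut S776 F552: (18.833,46.377) → (66.674,46.377) → (66.674,20.211) → (18.833,20.211) → (18.833,46.377) (closed)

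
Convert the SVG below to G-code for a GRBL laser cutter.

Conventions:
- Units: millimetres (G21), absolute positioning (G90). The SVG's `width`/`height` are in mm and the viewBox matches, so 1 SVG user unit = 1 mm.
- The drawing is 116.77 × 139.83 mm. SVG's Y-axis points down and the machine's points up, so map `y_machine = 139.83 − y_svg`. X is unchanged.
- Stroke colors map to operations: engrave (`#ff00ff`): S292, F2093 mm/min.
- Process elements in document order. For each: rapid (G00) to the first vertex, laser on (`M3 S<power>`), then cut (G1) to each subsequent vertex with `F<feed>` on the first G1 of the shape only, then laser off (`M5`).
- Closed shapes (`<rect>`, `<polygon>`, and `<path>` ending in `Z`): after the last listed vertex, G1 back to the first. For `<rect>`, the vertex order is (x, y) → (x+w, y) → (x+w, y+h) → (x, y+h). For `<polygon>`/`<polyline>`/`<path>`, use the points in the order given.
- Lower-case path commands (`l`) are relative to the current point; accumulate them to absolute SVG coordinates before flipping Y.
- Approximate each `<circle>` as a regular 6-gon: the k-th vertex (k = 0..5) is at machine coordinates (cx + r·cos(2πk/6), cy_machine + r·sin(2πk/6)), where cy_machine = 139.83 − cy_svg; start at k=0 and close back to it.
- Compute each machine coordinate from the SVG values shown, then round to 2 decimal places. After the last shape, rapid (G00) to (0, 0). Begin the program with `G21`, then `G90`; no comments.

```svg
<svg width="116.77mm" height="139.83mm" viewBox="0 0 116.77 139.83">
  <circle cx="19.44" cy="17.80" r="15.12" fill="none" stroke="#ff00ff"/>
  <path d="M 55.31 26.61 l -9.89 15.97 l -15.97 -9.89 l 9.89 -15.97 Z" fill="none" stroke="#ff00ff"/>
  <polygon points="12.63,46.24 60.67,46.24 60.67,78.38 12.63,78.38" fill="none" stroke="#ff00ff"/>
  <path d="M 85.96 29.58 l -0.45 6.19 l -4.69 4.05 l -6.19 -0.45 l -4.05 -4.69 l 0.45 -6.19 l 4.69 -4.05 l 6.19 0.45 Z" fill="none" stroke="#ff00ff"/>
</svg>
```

G21
G90
G00 X34.56 Y122.03
M3 S292
G1 X27.00 Y135.12 F2093
G1 X11.88 Y135.12
G1 X4.32 Y122.03
G1 X11.88 Y108.94
G1 X27.00 Y108.94
G1 X34.56 Y122.03
M5
G00 X55.31 Y113.22
M3 S292
G1 X45.42 Y97.25 F2093
G1 X29.45 Y107.14
G1 X39.34 Y123.11
G1 X55.31 Y113.22
M5
G00 X12.63 Y93.59
M3 S292
G1 X60.67 Y93.59 F2093
G1 X60.67 Y61.45
G1 X12.63 Y61.45
G1 X12.63 Y93.59
M5
G00 X85.96 Y110.25
M3 S292
G1 X85.51 Y104.06 F2093
G1 X80.82 Y100.01
G1 X74.63 Y100.46
G1 X70.58 Y105.15
G1 X71.03 Y111.34
G1 X75.72 Y115.39
G1 X81.91 Y114.94
G1 X85.96 Y110.25
M5
G00 X0.00 Y0.00

1 u = 1 mm; y_m = 139.83 − y.

[1] `<circle>` circle, #ff00ff→engrave S292 F2093: (34.56,122.03) → (27.00,135.12) → (11.88,135.12) → (4.32,122.03) → (11.88,108.94) → (27.00,108.94) → (34.56,122.03) (closed)

[2] `<path>` regular polygon, #ff00ff→engrave S292 F2093: (55.31,113.22) → (45.42,97.25) → (29.45,107.14) → (39.34,123.11) → (55.31,113.22) (closed)

[3] `<polygon>` rectangle, #ff00ff→engrave S292 F2093: (12.63,93.59) → (60.67,93.59) → (60.67,61.45) → (12.63,61.45) → (12.63,93.59) (closed)

[4] `<path>` regular polygon, #ff00ff→engrave S292 F2093: (85.96,110.25) → (85.51,104.06) → (80.82,100.01) → (74.63,100.46) → (70.58,105.15) → (71.03,111.34) → (75.72,115.39) → (81.91,114.94) → (85.96,110.25) (closed)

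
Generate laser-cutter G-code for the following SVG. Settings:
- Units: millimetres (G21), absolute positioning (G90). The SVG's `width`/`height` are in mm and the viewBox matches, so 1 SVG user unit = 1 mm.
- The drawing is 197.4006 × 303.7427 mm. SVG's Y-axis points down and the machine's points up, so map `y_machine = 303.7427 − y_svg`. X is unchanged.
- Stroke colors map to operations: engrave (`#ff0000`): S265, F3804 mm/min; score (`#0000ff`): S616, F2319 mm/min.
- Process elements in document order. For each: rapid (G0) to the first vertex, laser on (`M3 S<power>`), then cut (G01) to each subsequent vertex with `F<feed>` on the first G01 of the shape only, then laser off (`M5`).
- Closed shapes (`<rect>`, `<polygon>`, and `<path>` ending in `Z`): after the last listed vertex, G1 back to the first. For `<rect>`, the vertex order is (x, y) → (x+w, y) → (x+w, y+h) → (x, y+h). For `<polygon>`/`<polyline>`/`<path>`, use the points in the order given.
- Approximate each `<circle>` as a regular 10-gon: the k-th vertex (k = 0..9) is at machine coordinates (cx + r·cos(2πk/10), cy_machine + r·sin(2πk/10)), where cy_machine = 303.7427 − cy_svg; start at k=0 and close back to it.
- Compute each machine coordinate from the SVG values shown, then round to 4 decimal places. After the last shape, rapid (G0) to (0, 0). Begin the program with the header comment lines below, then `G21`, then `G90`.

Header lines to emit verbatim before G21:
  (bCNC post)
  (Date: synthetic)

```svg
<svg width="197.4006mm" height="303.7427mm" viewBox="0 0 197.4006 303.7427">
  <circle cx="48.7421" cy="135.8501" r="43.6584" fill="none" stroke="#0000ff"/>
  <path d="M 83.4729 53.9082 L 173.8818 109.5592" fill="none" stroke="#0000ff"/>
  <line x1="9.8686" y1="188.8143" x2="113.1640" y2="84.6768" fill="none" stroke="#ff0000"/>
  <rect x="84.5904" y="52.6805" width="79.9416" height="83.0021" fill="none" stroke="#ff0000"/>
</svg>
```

(bCNC post)
(Date: synthetic)
G21
G90
G0 X92.4005 Y167.8926
M3 S616
G01 X84.0625 Y193.5544 F2319
G01 X62.2333 Y209.4142
G01 X35.2509 Y209.4142
G01 X13.4217 Y193.5544
G01 X5.0837 Y167.8926
G01 X13.4217 Y142.2308
G01 X35.2509 Y126.3710
G01 X62.2333 Y126.3710
G01 X84.0625 Y142.2308
G01 X92.4005 Y167.8926
M5
G0 X83.4729 Y249.8345
M3 S616
G01 X173.8818 Y194.1835 F2319
M5
G0 X9.8686 Y114.9284
M3 S265
G01 X113.1640 Y219.0659 F3804
M5
G0 X84.5904 Y251.0622
M3 S265
G01 X164.5320 Y251.0622 F3804
G01 X164.5320 Y168.0601
G01 X84.5904 Y168.0601
G01 X84.5904 Y251.0622
M5
G0 X0.0000 Y0.0000

viewBox `0 0 197.4006 303.7427` with mm width/height → 1 unit = 1 mm. Flip: y_m = 303.7427 − y_svg.

**Shape 1** — `<circle>` circle, stroke `#0000ff` → score (S616, F2319). Machine vertices: (92.4005,167.8926) → (84.0625,193.5544) → (62.2333,209.4142) → (35.2509,209.4142) → (13.4217,193.5544) → (5.0837,167.8926) → (13.4217,142.2308) → (35.2509,126.3710) → (62.2333,126.3710) → (84.0625,142.2308) → (92.4005,167.8926). Closed: final G1 returns to the first vertex.

**Shape 2** — `<path>` line segment, stroke `#0000ff` → score (S616, F2319). Machine vertices: (83.4729,249.8345) → (173.8818,194.1835). Open path.

**Shape 3** — `<line>` line segment, stroke `#ff0000` → engrave (S265, F3804). Machine vertices: (9.8686,114.9284) → (113.1640,219.0659). Open path.

**Shape 4** — `<rect>` rectangle, stroke `#ff0000` → engrave (S265, F3804). Machine vertices: (84.5904,251.0622) → (164.5320,251.0622) → (164.5320,168.0601) → (84.5904,168.0601) → (84.5904,251.0622). Closed: final G1 returns to the first vertex.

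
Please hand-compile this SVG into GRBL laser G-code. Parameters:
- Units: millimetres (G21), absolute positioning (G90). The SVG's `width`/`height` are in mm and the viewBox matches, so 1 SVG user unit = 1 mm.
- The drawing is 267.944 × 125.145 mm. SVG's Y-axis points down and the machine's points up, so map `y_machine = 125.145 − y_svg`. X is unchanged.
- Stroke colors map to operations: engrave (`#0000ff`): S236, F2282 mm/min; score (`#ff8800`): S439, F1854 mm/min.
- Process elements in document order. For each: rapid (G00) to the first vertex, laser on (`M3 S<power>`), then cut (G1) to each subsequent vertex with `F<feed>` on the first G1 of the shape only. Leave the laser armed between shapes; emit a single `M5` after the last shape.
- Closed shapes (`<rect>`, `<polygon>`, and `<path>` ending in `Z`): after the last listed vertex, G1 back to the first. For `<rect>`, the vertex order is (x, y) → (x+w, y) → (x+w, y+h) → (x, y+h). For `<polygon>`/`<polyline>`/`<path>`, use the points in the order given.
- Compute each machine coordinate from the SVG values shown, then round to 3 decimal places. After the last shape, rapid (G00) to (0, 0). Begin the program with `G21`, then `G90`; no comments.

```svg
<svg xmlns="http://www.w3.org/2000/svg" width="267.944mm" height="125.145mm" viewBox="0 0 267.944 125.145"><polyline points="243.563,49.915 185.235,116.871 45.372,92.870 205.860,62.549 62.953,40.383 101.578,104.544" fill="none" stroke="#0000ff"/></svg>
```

G21
G90
G00 X243.563 Y75.230
M3 S236
G1 X185.235 Y8.274 F2282
G1 X45.372 Y32.275
G1 X205.860 Y62.596
G1 X62.953 Y84.762
G1 X101.578 Y20.601
M5
G00 X0.000 Y0.000

Since the viewBox matches the mm dimensions, user units are millimetres directly. The only transform is the Y-flip y_m = 125.145 − y_svg.

Shape 1 is a open polyline drawn with `<polyline>`. Its stroke #0000ff means engrave at S236, F2282. After flipping Y the toolpath is (243.563,75.230) → (185.235,8.274) → (45.372,32.275) → (205.860,62.596) → (62.953,84.762) → (101.578,20.601).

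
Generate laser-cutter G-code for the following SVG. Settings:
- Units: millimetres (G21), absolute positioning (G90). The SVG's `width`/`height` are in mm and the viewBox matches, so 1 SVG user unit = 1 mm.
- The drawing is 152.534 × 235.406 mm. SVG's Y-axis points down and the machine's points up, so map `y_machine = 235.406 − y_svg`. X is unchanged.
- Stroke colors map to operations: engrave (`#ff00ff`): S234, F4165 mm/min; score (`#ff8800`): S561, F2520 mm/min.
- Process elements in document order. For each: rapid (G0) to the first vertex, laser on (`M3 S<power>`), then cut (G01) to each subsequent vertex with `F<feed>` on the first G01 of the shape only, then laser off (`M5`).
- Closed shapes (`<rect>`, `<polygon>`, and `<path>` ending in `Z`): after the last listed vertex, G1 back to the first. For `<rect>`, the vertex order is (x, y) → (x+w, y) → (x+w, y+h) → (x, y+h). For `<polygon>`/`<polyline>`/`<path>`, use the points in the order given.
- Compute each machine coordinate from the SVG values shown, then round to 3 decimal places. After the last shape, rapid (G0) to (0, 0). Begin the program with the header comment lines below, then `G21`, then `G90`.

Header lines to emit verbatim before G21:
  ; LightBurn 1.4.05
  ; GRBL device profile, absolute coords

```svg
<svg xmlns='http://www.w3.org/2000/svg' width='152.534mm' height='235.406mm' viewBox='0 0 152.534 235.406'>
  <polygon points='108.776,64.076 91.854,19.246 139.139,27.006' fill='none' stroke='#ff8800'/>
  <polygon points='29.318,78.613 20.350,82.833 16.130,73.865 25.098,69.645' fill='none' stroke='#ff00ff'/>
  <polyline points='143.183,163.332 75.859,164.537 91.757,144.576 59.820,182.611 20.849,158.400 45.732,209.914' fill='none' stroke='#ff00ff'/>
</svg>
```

; LightBurn 1.4.05
; GRBL device profile, absolute coords
G21
G90
G0 X108.776 Y171.330
M3 S561
G01 X91.854 Y216.160 F2520
G01 X139.139 Y208.400
G01 X108.776 Y171.330
M5
G0 X29.318 Y156.793
M3 S234
G01 X20.350 Y152.573 F4165
G01 X16.130 Y161.541
G01 X25.098 Y165.761
G01 X29.318 Y156.793
M5
G0 X143.183 Y72.074
M3 S234
G01 X75.859 Y70.869 F4165
G01 X91.757 Y90.830
G01 X59.820 Y52.795
G01 X20.849 Y77.006
G01 X45.732 Y25.492
M5
G0 X0.000 Y0.000

viewBox `0 0 152.534 235.406` with mm width/height → 1 unit = 1 mm. Flip: y_m = 235.406 − y_svg.

**Shape 1** — `<polygon>` regular polygon, stroke `#ff8800` → score (S561, F2520). Machine vertices: (108.776,171.330) → (91.854,216.160) → (139.139,208.400) → (108.776,171.330). Closed: final G1 returns to the first vertex.

**Shape 2** — `<polygon>` regular polygon, stroke `#ff00ff` → engrave (S234, F4165). Machine vertices: (29.318,156.793) → (20.350,152.573) → (16.130,161.541) → (25.098,165.761) → (29.318,156.793). Closed: final G1 returns to the first vertex.

**Shape 3** — `<polyline>` open polyline, stroke `#ff00ff` → engrave (S234, F4165). Machine vertices: (143.183,72.074) → (75.859,70.869) → (91.757,90.830) → (59.820,52.795) → (20.849,77.006) → (45.732,25.492). Open path.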